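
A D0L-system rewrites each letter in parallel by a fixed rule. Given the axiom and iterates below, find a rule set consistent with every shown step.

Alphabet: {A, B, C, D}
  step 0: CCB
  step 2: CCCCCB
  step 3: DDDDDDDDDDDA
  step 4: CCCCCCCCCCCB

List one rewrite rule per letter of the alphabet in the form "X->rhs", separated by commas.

  step 3 ⇒ step 4: DDDDDDDDDDDA ⇒ C·C·C·C·C·C·C·C·C·C·C·B
    A ↦ B
    D ↦ C
  step 2 ⇒ step 3: CCCCCB ⇒ DD·DD·DD·DD·DD·DA
    B ↦ DA
  step 2 ⇒ step 3: CCCCCB ⇒ DD·DD·DD·DD·DD·DA
    C ↦ DD

A->B, B->DA, C->DD, D->C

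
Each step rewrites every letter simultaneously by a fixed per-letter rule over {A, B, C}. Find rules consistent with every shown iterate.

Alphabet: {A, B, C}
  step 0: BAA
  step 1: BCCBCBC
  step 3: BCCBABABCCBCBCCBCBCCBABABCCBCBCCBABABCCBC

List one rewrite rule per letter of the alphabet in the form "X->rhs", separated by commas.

  step 0 ⇒ step 1: BAA ⇒ BCC·BC·BC
    A ↦ BC
    B ↦ BCC
    C ↦ BA  (constrained at step 1)

A->BC, B->BCC, C->BA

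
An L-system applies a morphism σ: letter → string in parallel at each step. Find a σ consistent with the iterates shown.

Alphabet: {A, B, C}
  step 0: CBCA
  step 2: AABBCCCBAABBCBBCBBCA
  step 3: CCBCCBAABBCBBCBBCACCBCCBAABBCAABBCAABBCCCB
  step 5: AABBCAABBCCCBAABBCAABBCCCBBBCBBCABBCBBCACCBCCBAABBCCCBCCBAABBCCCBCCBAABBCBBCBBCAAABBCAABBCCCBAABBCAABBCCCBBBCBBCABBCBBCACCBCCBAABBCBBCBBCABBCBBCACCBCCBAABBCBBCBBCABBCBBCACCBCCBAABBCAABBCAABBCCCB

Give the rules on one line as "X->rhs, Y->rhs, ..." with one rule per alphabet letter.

  step 2 ⇒ step 3: AABBCCCBAABBCBBCBBCA ⇒ CCB·CCB·A·A·BBC·BBC·BBC·A·CCB·CCB·A·A·BBC·A·A·BBC·A·A·BBC·CCB
    A ↦ CCB
    B ↦ A
    C ↦ BBC

A->CCB, B->A, C->BBC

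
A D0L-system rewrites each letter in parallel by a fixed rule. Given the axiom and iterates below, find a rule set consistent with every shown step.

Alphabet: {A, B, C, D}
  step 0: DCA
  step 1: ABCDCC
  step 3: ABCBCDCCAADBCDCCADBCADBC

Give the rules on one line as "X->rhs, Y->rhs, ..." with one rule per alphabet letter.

A->DCC, B->AD, C->BC, D->A

  step 0 ⇒ step 1: DCA ⇒ A·BC·DCC
    A ↦ DCC
    C ↦ BC
    D ↦ A
    B ↦ AD  (constrained at step 1)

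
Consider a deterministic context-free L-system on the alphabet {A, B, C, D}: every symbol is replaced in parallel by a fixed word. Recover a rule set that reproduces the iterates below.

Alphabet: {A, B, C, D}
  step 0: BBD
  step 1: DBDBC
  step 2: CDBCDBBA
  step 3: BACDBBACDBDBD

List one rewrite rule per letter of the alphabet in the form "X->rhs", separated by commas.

A->D, B->DB, C->BA, D->C

  step 2 ⇒ step 3: CDBCDBBA ⇒ BA·C·DB·BA·C·DB·DB·D
    A ↦ D
    B ↦ DB
    C ↦ BA
    D ↦ C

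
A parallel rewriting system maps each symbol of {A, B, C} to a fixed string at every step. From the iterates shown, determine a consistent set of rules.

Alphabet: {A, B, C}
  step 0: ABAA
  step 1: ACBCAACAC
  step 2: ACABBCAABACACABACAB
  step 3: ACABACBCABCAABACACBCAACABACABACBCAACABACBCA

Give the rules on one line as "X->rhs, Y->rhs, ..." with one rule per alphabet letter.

  step 2 ⇒ step 3: ACABBCAABACACABACAB ⇒ AC·AB·AC·BCA·BCA·AB·AC·AC·BCA·AC·AB·AC·AB·AC·BCA·AC·AB·AC·BCA
    A ↦ AC
    B ↦ BCA
    C ↦ AB

A->AC, B->BCA, C->AB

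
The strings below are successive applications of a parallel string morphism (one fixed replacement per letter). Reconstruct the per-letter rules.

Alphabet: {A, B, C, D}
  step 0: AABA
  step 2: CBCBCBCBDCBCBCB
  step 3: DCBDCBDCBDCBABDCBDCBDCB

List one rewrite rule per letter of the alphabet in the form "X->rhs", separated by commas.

  step 2 ⇒ step 3: CBCBCBCBDCBCBCB ⇒ D·CB·D·CB·D·CB·D·CB·AB·D·CB·D·CB·D·CB
    B ↦ CB
    C ↦ D
    D ↦ AB
    A ↦ BB  (constrained at step 0)

A->BB, B->CB, C->D, D->AB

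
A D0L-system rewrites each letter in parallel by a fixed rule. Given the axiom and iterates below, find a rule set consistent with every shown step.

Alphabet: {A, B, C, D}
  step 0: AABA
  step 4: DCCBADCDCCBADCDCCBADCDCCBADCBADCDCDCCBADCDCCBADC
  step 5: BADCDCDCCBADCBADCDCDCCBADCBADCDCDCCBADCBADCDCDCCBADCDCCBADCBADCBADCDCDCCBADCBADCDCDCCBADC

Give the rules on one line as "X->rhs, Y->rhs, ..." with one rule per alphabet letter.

A->CC, B->D, C->DC, D->BA

  step 4 ⇒ step 5: DCCBADCDCCBADCDCCBADCDCCBADCBADCDCDCCBADCDCCBADC ⇒ BA·DC·DC·D·CC·BA·DC·BA·DC·DC·D·CC·BA·DC·BA·DC·DC·D·CC·BA·DC·BA·DC·DC·D·CC·BA·DC·D·CC·BA·DC·BA·DC·BA·DC·DC·D·CC·BA·DC·BA·DC·DC·D·CC·BA·DC
    A ↦ CC
    B ↦ D
    C ↦ DC
    D ↦ BA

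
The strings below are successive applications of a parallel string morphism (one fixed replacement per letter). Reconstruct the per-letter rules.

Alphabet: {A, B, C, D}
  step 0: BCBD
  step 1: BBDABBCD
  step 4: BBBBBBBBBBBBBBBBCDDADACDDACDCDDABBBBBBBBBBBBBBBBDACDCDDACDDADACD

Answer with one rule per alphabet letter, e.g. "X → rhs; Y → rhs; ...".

  step 0 ⇒ step 1: BCBD ⇒ BB·DA·BB·CD
    B ↦ BB
    C ↦ DA
    D ↦ CD
    A ↦ DA  (constrained at step 1)

A->DA, B->BB, C->DA, D->CD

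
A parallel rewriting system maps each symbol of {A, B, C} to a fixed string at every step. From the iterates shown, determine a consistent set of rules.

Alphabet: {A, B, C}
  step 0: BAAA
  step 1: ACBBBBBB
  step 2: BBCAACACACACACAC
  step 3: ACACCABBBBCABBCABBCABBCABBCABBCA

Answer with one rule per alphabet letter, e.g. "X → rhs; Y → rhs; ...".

  step 2 ⇒ step 3: BBCAACACACACACAC ⇒ AC·AC·CA·BB·BB·CA·BB·CA·BB·CA·BB·CA·BB·CA·BB·CA
    A ↦ BB
    B ↦ AC
    C ↦ CA

A->BB, B->AC, C->CA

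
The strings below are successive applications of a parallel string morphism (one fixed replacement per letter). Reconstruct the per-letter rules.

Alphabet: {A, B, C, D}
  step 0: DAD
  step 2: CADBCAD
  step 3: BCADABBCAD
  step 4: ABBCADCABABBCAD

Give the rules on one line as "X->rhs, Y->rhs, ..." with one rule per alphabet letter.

  step 3 ⇒ step 4: BCADABBCAD ⇒ AB·B·C·AD·C·AB·AB·B·C·AD
    A ↦ C
    B ↦ AB
    C ↦ B
    D ↦ AD

A->C, B->AB, C->B, D->AD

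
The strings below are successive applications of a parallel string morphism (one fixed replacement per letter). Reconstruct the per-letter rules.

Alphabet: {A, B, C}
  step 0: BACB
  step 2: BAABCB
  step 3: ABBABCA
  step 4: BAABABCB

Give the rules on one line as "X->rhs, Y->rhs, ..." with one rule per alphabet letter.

A->B, B->A, C->BC

  step 3 ⇒ step 4: ABBABCA ⇒ B·A·A·B·A·BC·B
    A ↦ B
    B ↦ A
    C ↦ BC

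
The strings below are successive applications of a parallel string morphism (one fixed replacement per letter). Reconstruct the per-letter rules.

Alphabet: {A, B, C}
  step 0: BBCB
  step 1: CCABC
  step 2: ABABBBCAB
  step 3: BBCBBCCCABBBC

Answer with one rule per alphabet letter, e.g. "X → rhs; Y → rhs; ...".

A->BB, B->C, C->AB

  step 2 ⇒ step 3: ABABBBCAB ⇒ BB·C·BB·C·C·C·AB·BB·C
    A ↦ BB
    B ↦ C
    C ↦ AB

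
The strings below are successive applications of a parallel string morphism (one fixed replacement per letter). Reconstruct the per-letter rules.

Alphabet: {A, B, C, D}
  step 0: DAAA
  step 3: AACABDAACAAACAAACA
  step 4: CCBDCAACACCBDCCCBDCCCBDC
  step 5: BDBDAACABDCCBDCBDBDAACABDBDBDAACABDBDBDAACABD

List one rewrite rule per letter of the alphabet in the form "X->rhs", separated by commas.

A->C, B->AA, C->BD, D->CA

  step 4 ⇒ step 5: CCBDCAACACCBDCCCBDCCCBDC ⇒ BD·BD·AA·CA·BD·C·C·BD·C·BD·BD·AA·CA·BD·BD·BD·AA·CA·BD·BD·BD·AA·CA·BD
    A ↦ C
    B ↦ AA
    C ↦ BD
    D ↦ CA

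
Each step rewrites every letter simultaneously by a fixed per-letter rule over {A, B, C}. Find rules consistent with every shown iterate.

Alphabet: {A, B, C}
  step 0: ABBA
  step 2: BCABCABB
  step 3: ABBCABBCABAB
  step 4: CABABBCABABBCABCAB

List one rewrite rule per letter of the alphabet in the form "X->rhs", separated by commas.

A->C, B->AB, C->B

  step 3 ⇒ step 4: ABBCABBCABAB ⇒ C·AB·AB·B·C·AB·AB·B·C·AB·C·AB
    A ↦ C
    B ↦ AB
    C ↦ B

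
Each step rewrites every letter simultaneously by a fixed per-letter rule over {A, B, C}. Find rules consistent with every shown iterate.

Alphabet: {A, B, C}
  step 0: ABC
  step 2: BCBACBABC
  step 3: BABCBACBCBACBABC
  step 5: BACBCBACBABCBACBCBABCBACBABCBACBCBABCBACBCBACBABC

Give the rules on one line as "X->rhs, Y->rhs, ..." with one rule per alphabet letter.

  step 2 ⇒ step 3: BCBACBABC ⇒ BA·BC·BA·C·BC·BA·C·BA·BC
    A ↦ C
    B ↦ BA
    C ↦ BC

A->C, B->BA, C->BC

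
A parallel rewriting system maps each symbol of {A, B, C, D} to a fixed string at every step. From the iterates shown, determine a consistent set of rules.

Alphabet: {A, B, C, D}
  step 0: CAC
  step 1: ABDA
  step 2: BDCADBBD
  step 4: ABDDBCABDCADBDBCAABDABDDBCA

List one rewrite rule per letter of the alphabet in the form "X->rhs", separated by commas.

A->BD, B->CA, C->A, D->DB

  step 1 ⇒ step 2: ABDA ⇒ BD·CA·DB·BD
    A ↦ BD
    B ↦ CA
    D ↦ DB
  step 0 ⇒ step 1: CAC ⇒ A·BD·A
    C ↦ A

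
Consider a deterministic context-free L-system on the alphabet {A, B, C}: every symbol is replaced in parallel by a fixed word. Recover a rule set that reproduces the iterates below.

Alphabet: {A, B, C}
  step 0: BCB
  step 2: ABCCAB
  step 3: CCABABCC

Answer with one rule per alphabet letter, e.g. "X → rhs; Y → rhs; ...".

A->C, B->C, C->AB

  step 2 ⇒ step 3: ABCCAB ⇒ C·C·AB·AB·C·C
    A ↦ C
    B ↦ C
    C ↦ AB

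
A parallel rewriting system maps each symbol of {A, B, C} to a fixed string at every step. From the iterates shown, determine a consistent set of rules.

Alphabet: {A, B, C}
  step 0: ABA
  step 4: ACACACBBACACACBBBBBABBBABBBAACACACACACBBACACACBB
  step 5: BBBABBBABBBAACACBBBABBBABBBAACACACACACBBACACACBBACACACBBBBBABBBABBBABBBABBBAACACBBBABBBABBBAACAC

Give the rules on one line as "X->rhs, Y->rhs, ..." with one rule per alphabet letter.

A->BB, B->AC, C->BA

  step 4 ⇒ step 5: ACACACBBACACACBBBBBABBBABBBAACACACACACBBACACACBB ⇒ BB·BA·BB·BA·BB·BA·AC·AC·BB·BA·BB·BA·BB·BA·AC·AC·AC·AC·AC·BB·AC·AC·AC·BB·AC·AC·AC·BB·BB·BA·BB·BA·BB·BA·BB·BA·BB·BA·AC·AC·BB·BA·BB·BA·BB·BA·AC·AC
    A ↦ BB
    B ↦ AC
    C ↦ BA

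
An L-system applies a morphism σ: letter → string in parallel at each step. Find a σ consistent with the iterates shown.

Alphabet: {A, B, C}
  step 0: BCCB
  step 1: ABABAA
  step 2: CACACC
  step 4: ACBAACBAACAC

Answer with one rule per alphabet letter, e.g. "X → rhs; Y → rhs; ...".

  step 1 ⇒ step 2: ABABAA ⇒ C·A·C·A·C·C
    A ↦ C
    B ↦ A
  step 0 ⇒ step 1: BCCB ⇒ A·BA·BA·A
    C ↦ BA

A->C, B->A, C->BA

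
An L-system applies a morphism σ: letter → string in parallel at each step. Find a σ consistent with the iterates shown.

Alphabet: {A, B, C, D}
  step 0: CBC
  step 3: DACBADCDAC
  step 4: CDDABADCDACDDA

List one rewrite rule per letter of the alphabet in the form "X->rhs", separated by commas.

A->D, B->BA, C->DA, D->C

  step 3 ⇒ step 4: DACBADCDAC ⇒ C·D·DA·BA·D·C·DA·C·D·DA
    A ↦ D
    B ↦ BA
    C ↦ DA
    D ↦ C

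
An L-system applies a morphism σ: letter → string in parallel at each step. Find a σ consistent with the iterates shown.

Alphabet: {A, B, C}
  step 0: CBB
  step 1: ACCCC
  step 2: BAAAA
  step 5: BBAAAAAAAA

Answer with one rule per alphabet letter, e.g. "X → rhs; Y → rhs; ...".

  step 1 ⇒ step 2: ACCCC ⇒ B·A·A·A·A
    A ↦ B
    C ↦ A
  step 0 ⇒ step 1: CBB ⇒ A·CC·CC
    B ↦ CC

A->B, B->CC, C->A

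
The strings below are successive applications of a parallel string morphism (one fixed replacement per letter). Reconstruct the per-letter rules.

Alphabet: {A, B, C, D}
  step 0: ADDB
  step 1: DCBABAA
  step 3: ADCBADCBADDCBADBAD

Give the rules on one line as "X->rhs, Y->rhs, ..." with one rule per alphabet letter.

  step 0 ⇒ step 1: ADDB ⇒ DC·BA·BA·A
    A ↦ DC
    B ↦ A
    D ↦ BA
    C ↦ D  (constrained at step 1)

A->DC, B->A, C->D, D->BA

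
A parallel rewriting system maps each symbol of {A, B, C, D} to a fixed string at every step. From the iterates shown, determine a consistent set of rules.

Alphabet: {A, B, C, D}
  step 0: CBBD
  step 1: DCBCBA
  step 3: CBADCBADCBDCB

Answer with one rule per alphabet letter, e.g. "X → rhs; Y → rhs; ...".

A->CB, B->CB, C->D, D->A

  step 0 ⇒ step 1: CBBD ⇒ D·CB·CB·A
    B ↦ CB
    C ↦ D
    D ↦ A
    A ↦ CB  (constrained at step 1)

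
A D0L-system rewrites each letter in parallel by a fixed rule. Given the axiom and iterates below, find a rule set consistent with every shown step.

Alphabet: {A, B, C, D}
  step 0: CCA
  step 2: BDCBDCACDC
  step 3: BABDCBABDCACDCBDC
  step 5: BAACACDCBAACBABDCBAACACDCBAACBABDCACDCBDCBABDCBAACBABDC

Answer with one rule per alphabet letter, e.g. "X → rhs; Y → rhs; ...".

A->AC, B->BA, C->DC, D->B

  step 2 ⇒ step 3: BDCBDCACDC ⇒ BA·B·DC·BA·B·DC·AC·DC·B·DC
    A ↦ AC
    B ↦ BA
    C ↦ DC
    D ↦ B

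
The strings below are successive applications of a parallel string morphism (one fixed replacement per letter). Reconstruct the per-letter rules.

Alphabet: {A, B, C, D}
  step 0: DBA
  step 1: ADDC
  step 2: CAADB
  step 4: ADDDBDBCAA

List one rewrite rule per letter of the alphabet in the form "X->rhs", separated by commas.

A->C, B->DD, C->DB, D->A

  step 1 ⇒ step 2: ADDC ⇒ C·A·A·DB
    A ↦ C
    C ↦ DB
    D ↦ A
  step 0 ⇒ step 1: DBA ⇒ A·DD·C
    B ↦ DD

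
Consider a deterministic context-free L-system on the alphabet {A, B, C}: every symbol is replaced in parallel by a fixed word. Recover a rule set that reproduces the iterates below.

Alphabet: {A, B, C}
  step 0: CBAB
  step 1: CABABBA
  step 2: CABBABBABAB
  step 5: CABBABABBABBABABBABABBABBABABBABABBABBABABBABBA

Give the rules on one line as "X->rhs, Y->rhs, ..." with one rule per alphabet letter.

A->B, B->BA, C->CA

  step 1 ⇒ step 2: CABABBA ⇒ CA·B·BA·B·BA·BA·B
    A ↦ B
    B ↦ BA
    C ↦ CA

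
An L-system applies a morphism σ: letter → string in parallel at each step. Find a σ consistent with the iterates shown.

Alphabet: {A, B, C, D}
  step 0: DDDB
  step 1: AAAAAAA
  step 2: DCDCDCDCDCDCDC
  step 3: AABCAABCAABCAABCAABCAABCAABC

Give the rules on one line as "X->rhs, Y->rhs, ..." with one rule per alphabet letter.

  step 2 ⇒ step 3: DCDCDCDCDCDCDC ⇒ AA·BC·AA·BC·AA·BC·AA·BC·AA·BC·AA·BC·AA·BC
    C ↦ BC
    D ↦ AA
  step 1 ⇒ step 2: AAAAAAA ⇒ DC·DC·DC·DC·DC·DC·DC
    A ↦ DC
  step 0 ⇒ step 1: DDDB ⇒ AA·AA·AA·A
    B ↦ A

A->DC, B->A, C->BC, D->AA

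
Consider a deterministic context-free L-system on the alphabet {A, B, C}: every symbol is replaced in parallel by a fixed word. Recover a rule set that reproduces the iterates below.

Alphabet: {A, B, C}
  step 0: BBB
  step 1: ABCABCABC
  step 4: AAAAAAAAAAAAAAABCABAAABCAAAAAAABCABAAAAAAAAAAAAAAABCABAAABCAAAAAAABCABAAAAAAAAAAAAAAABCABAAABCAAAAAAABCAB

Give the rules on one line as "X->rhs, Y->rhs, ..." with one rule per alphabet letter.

A->AA, B->ABC, C->AB

  step 0 ⇒ step 1: BBB ⇒ ABC·ABC·ABC
    B ↦ ABC
    A ↦ AA  (constrained at step 1)
    C ↦ AB  (constrained at step 1)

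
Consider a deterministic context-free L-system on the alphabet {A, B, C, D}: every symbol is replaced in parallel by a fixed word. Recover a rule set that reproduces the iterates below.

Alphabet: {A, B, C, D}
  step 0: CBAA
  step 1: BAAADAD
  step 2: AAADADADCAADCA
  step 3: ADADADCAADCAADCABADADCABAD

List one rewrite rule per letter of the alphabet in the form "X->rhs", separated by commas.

  step 2 ⇒ step 3: AAADADADCAADCA ⇒ AD·AD·AD·CA·AD·CA·AD·CA·B·AD·AD·CA·B·AD
    A ↦ AD
    C ↦ B
    D ↦ CA
  step 0 ⇒ step 1: CBAA ⇒ B·AA·AD·AD
    B ↦ AA

A->AD, B->AA, C->B, D->CA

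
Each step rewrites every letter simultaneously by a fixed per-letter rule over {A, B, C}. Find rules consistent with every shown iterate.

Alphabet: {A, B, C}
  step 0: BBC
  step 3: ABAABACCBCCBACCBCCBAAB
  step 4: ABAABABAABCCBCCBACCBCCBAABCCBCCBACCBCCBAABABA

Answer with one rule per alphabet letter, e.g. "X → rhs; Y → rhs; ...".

A->AB, B->A, C->CCB

  step 3 ⇒ step 4: ABAABACCBCCBACCBCCBAAB ⇒ AB·A·AB·AB·A·AB·CCB·CCB·A·CCB·CCB·A·AB·CCB·CCB·A·CCB·CCB·A·AB·AB·A
    A ↦ AB
    B ↦ A
    C ↦ CCB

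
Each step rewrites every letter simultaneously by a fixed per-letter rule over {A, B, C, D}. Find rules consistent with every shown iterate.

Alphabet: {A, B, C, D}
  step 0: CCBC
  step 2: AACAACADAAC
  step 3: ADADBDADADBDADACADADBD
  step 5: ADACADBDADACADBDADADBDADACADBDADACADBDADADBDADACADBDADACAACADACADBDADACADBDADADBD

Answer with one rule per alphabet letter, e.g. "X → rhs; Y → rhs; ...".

  step 2 ⇒ step 3: AACAACADAAC ⇒ AD·AD·BD·AD·AD·BD·AD·AC·AD·AD·BD
    A ↦ AD
    C ↦ BD
    D ↦ AC
    B ↦ A  (constrained at step 0)

A->AD, B->A, C->BD, D->AC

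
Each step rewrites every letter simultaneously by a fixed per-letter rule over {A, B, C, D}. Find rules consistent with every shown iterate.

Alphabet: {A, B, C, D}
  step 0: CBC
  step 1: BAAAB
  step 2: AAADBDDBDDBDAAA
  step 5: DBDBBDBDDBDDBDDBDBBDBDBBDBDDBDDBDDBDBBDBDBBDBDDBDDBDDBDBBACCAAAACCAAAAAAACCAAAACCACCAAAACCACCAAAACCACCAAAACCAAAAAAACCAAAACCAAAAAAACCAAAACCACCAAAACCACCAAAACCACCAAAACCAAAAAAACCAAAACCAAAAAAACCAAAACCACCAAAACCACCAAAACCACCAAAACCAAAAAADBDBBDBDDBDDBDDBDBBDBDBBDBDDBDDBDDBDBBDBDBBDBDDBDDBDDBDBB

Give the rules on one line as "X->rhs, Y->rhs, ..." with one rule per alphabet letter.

A->DBD, B->AAA, C->B, D->ACC

  step 1 ⇒ step 2: BAAAB ⇒ AAA·DBD·DBD·DBD·AAA
    A ↦ DBD
    B ↦ AAA
  step 0 ⇒ step 1: CBC ⇒ B·AAA·B
    C ↦ B
    D ↦ ACC  (constrained at step 2)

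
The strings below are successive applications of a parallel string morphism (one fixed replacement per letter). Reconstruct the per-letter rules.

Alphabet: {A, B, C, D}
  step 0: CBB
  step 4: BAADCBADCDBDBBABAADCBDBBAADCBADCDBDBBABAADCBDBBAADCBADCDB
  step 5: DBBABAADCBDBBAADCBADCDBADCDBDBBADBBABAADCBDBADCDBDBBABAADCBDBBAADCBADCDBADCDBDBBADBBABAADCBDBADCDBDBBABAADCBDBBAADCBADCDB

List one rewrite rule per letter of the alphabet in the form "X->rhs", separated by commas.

A->BA, B->DB, C->B, D->ADC

  step 4 ⇒ step 5: BAADCBADCDBDBBABAADCBDBBAADCBADCDBDBBABAADCBDBBAADCBADCDB ⇒ DB·BA·BA·ADC·B·DB·BA·ADC·B·ADC·DB·ADC·DB·DB·BA·DB·BA·BA·ADC·B·DB·ADC·DB·DB·BA·BA·ADC·B·DB·BA·ADC·B·ADC·DB·ADC·DB·DB·BA·DB·BA·BA·ADC·B·DB·ADC·DB·DB·BA·BA·ADC·B·DB·BA·ADC·B·ADC·DB
    A ↦ BA
    B ↦ DB
    C ↦ B
    D ↦ ADC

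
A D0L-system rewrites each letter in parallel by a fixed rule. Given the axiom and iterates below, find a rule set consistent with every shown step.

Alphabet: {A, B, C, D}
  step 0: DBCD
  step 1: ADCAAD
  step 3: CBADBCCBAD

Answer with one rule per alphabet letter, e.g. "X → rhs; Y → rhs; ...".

  step 0 ⇒ step 1: DBCD ⇒ AD·C·A·AD
    B ↦ C
    C ↦ A
    D ↦ AD
    A ↦ B  (constrained at step 1)

A->B, B->C, C->A, D->AD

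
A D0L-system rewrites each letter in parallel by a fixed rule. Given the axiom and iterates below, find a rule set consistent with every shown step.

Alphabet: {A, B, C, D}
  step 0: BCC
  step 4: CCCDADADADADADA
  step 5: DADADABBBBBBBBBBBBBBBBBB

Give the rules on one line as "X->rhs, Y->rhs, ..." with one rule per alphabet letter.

  step 4 ⇒ step 5: CCCDADADADADADA ⇒ DA·DA·DA·BB·B·BB·B·BB·B·BB·B·BB·B·BB·B
    A ↦ B
    C ↦ DA
    D ↦ BB
    B ↦ C  (constrained at step 0)

A->B, B->C, C->DA, D->BB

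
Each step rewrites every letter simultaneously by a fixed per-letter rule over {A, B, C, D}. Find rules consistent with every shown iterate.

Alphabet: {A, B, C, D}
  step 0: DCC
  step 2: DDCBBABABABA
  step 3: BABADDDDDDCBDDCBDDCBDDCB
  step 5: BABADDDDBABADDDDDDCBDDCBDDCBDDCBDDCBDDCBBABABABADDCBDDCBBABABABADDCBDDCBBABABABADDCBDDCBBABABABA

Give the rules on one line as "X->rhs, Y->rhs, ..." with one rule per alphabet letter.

A->CB, B->DD, C->DD, D->BA

  step 2 ⇒ step 3: DDCBBABABABA ⇒ BA·BA·DD·DD·DD·CB·DD·CB·DD·CB·DD·CB
    A ↦ CB
    B ↦ DD
    C ↦ DD
    D ↦ BA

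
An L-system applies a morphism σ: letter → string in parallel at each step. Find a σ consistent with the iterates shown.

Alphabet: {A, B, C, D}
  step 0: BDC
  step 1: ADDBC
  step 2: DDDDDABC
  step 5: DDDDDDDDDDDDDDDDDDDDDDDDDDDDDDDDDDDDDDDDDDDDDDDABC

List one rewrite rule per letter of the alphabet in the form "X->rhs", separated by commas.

  step 1 ⇒ step 2: ADDBC ⇒ D·DD·DD·A·BC
    A ↦ D
    B ↦ A
    C ↦ BC
    D ↦ DD

A->D, B->A, C->BC, D->DD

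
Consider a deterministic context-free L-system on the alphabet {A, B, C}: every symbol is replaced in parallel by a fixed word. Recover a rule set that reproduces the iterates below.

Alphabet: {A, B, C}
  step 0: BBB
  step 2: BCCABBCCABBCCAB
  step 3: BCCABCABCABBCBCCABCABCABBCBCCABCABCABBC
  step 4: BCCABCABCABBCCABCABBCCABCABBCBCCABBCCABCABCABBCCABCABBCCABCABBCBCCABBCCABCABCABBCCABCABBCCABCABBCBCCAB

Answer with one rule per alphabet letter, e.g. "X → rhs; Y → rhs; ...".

  step 3 ⇒ step 4: BCCABCABCABBCBCCABCABCABBCBCCABCABCABBC ⇒ BC·CAB·CAB·CAB·BC·CAB·CAB·BC·CAB·CAB·BC·BC·CAB·BC·CAB·CAB·CAB·BC·CAB·CAB·BC·CAB·CAB·BC·BC·CAB·BC·CAB·CAB·CAB·BC·CAB·CAB·BC·CAB·CAB·BC·BC·CAB
    A ↦ CAB
    B ↦ BC
    C ↦ CAB

A->CAB, B->BC, C->CAB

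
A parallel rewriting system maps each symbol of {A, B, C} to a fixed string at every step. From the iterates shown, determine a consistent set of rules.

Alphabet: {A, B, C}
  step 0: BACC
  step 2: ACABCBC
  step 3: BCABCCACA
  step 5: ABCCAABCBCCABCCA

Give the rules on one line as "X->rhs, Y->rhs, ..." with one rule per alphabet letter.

  step 2 ⇒ step 3: ACABCBC ⇒ BC·A·BC·C·A·C·A
    A ↦ BC
    B ↦ C
    C ↦ A

A->BC, B->C, C->A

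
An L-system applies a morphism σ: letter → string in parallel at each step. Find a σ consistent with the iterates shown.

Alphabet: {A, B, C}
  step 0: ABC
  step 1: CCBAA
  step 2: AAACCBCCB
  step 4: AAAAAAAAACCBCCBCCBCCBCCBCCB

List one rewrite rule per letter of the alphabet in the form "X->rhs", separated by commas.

A->CCB, B->A, C->A

  step 1 ⇒ step 2: CCBAA ⇒ A·A·A·CCB·CCB
    A ↦ CCB
    B ↦ A
    C ↦ A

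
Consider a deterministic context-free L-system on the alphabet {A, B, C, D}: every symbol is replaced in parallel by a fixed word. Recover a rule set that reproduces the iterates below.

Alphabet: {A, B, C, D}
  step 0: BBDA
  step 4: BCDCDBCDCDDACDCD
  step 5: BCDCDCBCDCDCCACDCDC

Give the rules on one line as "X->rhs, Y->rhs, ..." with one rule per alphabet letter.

  step 4 ⇒ step 5: BCDCDBCDCDDACDCD ⇒ BC·D·C·D·C·BC·D·C·D·C·C·AC·D·C·D·C
    A ↦ AC
    B ↦ BC
    C ↦ D
    D ↦ C

A->AC, B->BC, C->D, D->C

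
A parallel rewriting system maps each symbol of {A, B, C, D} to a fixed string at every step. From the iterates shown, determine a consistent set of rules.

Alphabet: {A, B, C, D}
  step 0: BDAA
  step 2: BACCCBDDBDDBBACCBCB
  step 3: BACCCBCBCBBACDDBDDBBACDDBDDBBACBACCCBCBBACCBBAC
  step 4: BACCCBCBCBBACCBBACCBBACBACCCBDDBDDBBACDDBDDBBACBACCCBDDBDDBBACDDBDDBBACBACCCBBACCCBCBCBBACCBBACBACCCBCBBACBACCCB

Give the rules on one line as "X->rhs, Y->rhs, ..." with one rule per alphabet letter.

  step 3 ⇒ step 4: BACCCBCBCBBACDDBDDBBACDDBDDBBACBACCCBCBBACCBBAC ⇒ BAC·C·CB·CB·CB·BAC·CB·BAC·CB·BAC·BAC·C·CB·DDB·DDB·BAC·DDB·DDB·BAC·BAC·C·CB·DDB·DDB·BAC·DDB·DDB·BAC·BAC·C·CB·BAC·C·CB·CB·CB·BAC·CB·BAC·BAC·C·CB·CB·BAC·BAC·C·CB
    A ↦ C
    B ↦ BAC
    C ↦ CB
    D ↦ DDB

A->C, B->BAC, C->CB, D->DDB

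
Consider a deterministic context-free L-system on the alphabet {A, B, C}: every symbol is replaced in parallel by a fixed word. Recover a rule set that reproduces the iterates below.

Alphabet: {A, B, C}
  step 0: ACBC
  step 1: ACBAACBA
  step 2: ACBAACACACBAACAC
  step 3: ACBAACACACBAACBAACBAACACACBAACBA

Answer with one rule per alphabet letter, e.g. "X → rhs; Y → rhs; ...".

  step 2 ⇒ step 3: ACBAACACACBAACAC ⇒ AC·BA·AC·AC·AC·BA·AC·BA·AC·BA·AC·AC·AC·BA·AC·BA
    A ↦ AC
    B ↦ AC
    C ↦ BA

A->AC, B->AC, C->BA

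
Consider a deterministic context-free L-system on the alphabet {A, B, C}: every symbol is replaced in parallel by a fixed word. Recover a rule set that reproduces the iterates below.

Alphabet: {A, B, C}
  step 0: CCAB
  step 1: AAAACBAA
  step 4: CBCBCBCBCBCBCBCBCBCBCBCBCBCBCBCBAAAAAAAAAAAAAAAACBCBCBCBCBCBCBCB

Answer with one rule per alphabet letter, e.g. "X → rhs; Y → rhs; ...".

A->CB, B->AA, C->AA

  step 0 ⇒ step 1: CCAB ⇒ AA·AA·CB·AA
    A ↦ CB
    B ↦ AA
    C ↦ AA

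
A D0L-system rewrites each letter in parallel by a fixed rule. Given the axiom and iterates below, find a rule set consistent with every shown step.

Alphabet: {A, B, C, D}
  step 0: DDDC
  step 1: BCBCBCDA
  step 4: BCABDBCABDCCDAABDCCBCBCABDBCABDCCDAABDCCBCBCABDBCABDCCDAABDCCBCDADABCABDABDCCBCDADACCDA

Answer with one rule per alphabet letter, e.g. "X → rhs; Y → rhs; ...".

A->ABD, B->CC, C->DA, D->BC

  step 0 ⇒ step 1: DDDC ⇒ BC·BC·BC·DA
    C ↦ DA
    D ↦ BC
    A ↦ ABD  (constrained at step 1)
    B ↦ CC  (constrained at step 1)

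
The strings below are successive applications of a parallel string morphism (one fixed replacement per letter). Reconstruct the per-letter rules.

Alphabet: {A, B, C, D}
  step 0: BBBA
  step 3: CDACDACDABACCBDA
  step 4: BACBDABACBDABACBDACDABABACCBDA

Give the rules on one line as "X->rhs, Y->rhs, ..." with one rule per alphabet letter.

  step 3 ⇒ step 4: CDACDACDABACCBDA ⇒ BA·CB·DA·BA·CB·DA·BA·CB·DA·C·DA·BA·BA·C·CB·DA
    A ↦ DA
    B ↦ C
    C ↦ BA
    D ↦ CB

A->DA, B->C, C->BA, D->CB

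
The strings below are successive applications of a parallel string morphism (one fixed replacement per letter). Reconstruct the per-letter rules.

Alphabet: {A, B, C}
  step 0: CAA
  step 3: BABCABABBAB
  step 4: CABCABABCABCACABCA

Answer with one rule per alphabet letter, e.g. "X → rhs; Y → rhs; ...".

A->B, B->CA, C->BA

  step 3 ⇒ step 4: BABCABABBAB ⇒ CA·B·CA·BA·B·CA·B·CA·CA·B·CA
    A ↦ B
    B ↦ CA
    C ↦ BA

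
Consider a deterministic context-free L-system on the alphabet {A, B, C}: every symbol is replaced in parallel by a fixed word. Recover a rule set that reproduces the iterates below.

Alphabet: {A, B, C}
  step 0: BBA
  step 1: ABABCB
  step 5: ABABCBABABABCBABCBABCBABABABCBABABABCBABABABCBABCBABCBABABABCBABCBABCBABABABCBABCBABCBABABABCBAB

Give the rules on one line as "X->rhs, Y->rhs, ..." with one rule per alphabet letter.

  step 0 ⇒ step 1: BBA ⇒ AB·AB·CB
    A ↦ CB
    B ↦ AB
    C ↦ AB  (constrained at step 1)

A->CB, B->AB, C->AB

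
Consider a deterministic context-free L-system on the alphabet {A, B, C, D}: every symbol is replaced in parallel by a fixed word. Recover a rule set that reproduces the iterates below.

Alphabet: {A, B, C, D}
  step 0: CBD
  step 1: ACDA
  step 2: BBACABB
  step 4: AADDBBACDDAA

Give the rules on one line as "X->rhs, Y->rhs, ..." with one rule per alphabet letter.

  step 1 ⇒ step 2: ACDA ⇒ BB·AC·A·BB
    A ↦ BB
    C ↦ AC
    D ↦ A
  step 0 ⇒ step 1: CBD ⇒ AC·D·A
    B ↦ D

A->BB, B->D, C->AC, D->A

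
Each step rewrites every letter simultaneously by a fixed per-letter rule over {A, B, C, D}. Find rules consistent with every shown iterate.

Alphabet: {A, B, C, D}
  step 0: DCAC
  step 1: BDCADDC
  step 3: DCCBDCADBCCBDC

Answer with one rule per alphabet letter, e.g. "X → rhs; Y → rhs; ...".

  step 0 ⇒ step 1: DCAC ⇒ B·DC·AD·DC
    A ↦ AD
    C ↦ DC
    D ↦ B
    B ↦ C  (constrained at step 1)

A->AD, B->C, C->DC, D->B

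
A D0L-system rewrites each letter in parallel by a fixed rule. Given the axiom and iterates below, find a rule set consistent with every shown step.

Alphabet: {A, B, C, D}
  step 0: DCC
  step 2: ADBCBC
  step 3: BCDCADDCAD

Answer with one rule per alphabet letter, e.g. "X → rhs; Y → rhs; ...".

A->B, B->DC, C->AD, D->C

  step 2 ⇒ step 3: ADBCBC ⇒ B·C·DC·AD·DC·AD
    A ↦ B
    B ↦ DC
    C ↦ AD
    D ↦ C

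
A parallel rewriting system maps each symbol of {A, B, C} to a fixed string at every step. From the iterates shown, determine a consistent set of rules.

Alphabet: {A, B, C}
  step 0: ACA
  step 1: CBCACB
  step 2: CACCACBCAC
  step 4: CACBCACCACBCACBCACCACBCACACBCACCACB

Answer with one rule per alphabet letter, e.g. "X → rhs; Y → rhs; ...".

A->CB, B->C, C->CA

  step 1 ⇒ step 2: CBCACB ⇒ CA·C·CA·CB·CA·C
    A ↦ CB
    B ↦ C
    C ↦ CA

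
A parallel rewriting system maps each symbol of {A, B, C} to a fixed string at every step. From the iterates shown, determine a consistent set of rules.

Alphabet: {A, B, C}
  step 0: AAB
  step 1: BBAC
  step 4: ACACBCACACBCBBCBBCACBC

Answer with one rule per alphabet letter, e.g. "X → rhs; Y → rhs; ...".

A->B, B->AC, C->BC

  step 0 ⇒ step 1: AAB ⇒ B·B·AC
    A ↦ B
    B ↦ AC
    C ↦ BC  (constrained at step 1)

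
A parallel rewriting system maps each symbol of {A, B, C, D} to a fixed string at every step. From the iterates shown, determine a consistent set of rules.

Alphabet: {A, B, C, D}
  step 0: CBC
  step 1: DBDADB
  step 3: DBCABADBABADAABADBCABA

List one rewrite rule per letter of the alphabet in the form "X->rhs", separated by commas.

  step 0 ⇒ step 1: CBC ⇒ DB·DA·DB
    B ↦ DA
    C ↦ DB
    A ↦ ABA  (constrained at step 1)
    D ↦ C  (constrained at step 1)

A->ABA, B->DA, C->DB, D->C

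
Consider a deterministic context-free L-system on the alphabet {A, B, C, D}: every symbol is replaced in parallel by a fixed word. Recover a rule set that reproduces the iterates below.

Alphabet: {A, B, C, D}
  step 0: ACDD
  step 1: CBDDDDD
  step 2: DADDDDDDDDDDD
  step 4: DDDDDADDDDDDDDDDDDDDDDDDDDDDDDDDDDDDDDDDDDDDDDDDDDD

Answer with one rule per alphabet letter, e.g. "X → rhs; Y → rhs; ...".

A->CB, B->AD, C->D, D->DD

  step 1 ⇒ step 2: CBDDDDD ⇒ D·AD·DD·DD·DD·DD·DD
    B ↦ AD
    C ↦ D
    D ↦ DD
  step 0 ⇒ step 1: ACDD ⇒ CB·D·DD·DD
    A ↦ CB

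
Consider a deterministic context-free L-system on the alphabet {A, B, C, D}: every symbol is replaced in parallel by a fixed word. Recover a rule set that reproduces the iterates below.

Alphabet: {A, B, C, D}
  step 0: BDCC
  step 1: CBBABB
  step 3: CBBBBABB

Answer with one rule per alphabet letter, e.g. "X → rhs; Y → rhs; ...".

A->D, B->C, C->B, D->BBA

  step 0 ⇒ step 1: BDCC ⇒ C·BBA·B·B
    B ↦ C
    C ↦ B
    D ↦ BBA
    A ↦ D  (constrained at step 1)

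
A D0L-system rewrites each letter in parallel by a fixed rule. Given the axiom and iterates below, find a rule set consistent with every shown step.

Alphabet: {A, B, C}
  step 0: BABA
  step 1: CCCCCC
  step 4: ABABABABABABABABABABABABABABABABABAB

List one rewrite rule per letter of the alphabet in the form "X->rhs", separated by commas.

A->C, B->CC, C->AB

  step 0 ⇒ step 1: BABA ⇒ CC·C·CC·C
    A ↦ C
    B ↦ CC
    C ↦ AB  (constrained at step 1)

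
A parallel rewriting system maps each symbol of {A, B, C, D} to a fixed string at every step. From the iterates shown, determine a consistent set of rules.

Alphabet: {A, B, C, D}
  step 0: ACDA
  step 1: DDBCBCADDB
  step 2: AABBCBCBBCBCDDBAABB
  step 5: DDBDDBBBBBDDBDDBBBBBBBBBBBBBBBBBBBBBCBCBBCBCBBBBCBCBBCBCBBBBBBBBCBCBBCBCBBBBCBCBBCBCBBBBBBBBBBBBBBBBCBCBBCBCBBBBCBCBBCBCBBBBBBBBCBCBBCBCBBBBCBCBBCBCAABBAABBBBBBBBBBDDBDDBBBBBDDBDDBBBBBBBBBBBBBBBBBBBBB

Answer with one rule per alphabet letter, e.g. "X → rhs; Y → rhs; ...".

  step 1 ⇒ step 2: DDBCBCADDB ⇒ A·A·BB·CBC·BB·CBC·DDB·A·A·BB
    A ↦ DDB
    B ↦ BB
    C ↦ CBC
    D ↦ A

A->DDB, B->BB, C->CBC, D->A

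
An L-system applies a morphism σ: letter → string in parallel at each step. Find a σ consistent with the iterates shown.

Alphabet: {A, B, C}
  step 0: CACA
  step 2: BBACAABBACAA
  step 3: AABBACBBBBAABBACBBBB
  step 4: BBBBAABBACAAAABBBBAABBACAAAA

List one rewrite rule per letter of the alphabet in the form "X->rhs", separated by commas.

  step 3 ⇒ step 4: AABBACBBBBAABBACBBBB ⇒ BB·BB·A·A·BB·AC·A·A·A·A·BB·BB·A·A·BB·AC·A·A·A·A
    A ↦ BB
    B ↦ A
    C ↦ AC

A->BB, B->A, C->AC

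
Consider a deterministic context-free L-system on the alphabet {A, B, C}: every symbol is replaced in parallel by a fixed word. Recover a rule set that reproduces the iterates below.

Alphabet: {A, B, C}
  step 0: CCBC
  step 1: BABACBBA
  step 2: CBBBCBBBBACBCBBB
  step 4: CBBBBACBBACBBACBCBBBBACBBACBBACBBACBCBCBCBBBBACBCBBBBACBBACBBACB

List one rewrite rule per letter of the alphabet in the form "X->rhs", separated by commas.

A->BB, B->CB, C->BA

  step 1 ⇒ step 2: BABACBBA ⇒ CB·BB·CB·BB·BA·CB·CB·BB
    A ↦ BB
    B ↦ CB
    C ↦ BA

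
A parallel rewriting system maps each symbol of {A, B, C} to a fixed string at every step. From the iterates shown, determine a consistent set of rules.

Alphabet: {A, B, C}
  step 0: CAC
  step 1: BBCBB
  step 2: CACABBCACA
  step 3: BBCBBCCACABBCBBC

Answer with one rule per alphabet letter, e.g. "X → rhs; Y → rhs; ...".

  step 2 ⇒ step 3: CACABBCACA ⇒ BB·C·BB·C·CA·CA·BB·C·BB·C
    A ↦ C
    B ↦ CA
    C ↦ BB

A->C, B->CA, C->BB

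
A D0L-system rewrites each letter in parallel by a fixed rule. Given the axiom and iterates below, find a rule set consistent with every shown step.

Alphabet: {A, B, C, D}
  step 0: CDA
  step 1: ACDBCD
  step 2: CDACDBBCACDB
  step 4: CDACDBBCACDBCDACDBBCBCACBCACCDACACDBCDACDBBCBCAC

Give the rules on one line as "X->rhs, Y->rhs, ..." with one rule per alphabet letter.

A->CD, B->BC, C->AC, D->DB

  step 1 ⇒ step 2: ACDBCD ⇒ CD·AC·DB·BC·AC·DB
    A ↦ CD
    B ↦ BC
    C ↦ AC
    D ↦ DB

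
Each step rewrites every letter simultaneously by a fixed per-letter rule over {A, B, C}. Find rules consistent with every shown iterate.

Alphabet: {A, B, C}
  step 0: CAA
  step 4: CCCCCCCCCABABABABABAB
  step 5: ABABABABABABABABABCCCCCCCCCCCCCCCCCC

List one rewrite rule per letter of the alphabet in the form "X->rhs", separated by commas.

A->C, B->CC, C->AB

  step 4 ⇒ step 5: CCCCCCCCCABABABABABAB ⇒ AB·AB·AB·AB·AB·AB·AB·AB·AB·C·CC·C·CC·C·CC·C·CC·C·CC·C·CC
    A ↦ C
    B ↦ CC
    C ↦ AB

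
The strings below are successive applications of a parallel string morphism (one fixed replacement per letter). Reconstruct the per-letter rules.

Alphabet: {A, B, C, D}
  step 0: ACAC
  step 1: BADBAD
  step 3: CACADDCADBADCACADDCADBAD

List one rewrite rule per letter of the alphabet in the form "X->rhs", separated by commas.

  step 0 ⇒ step 1: ACAC ⇒ B·AD·B·AD
    A ↦ B
    C ↦ AD
    B ↦ DC  (constrained at step 1)
    D ↦ CAC  (constrained at step 1)

A->B, B->DC, C->AD, D->CAC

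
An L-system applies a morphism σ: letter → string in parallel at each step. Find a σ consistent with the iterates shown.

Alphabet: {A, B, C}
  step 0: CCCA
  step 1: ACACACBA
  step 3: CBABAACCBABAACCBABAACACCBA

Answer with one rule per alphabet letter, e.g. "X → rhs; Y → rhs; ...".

A->BA, B->C, C->AC

  step 0 ⇒ step 1: CCCA ⇒ AC·AC·AC·BA
    A ↦ BA
    C ↦ AC
    B ↦ C  (constrained at step 1)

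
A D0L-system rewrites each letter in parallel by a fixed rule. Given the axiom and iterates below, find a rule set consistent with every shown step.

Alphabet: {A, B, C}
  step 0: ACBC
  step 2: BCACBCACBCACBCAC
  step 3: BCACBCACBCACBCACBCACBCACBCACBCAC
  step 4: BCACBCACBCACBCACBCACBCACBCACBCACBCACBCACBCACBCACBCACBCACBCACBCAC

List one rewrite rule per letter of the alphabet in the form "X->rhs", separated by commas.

  step 3 ⇒ step 4: BCACBCACBCACBCACBCACBCACBCACBCAC ⇒ BC·AC·BC·AC·BC·AC·BC·AC·BC·AC·BC·AC·BC·AC·BC·AC·BC·AC·BC·AC·BC·AC·BC·AC·BC·AC·BC·AC·BC·AC·BC·AC
    A ↦ BC
    B ↦ BC
    C ↦ AC

A->BC, B->BC, C->AC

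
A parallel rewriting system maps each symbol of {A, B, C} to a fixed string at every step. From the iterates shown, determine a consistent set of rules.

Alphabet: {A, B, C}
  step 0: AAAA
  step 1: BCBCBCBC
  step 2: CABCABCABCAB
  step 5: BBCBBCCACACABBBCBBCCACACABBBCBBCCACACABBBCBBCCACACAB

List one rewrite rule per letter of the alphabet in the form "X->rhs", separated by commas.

A->BC, B->CA, C->B

  step 1 ⇒ step 2: BCBCBCBC ⇒ CA·B·CA·B·CA·B·CA·B
    B ↦ CA
    C ↦ B
  step 0 ⇒ step 1: AAAA ⇒ BC·BC·BC·BC
    A ↦ BC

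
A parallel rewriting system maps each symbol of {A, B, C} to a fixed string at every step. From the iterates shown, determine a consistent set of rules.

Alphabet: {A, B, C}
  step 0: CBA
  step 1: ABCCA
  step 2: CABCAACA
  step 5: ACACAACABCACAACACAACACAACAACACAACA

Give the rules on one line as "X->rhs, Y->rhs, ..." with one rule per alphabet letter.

A->CA, B->BC, C->A

  step 1 ⇒ step 2: ABCCA ⇒ CA·BC·A·A·CA
    A ↦ CA
    B ↦ BC
    C ↦ A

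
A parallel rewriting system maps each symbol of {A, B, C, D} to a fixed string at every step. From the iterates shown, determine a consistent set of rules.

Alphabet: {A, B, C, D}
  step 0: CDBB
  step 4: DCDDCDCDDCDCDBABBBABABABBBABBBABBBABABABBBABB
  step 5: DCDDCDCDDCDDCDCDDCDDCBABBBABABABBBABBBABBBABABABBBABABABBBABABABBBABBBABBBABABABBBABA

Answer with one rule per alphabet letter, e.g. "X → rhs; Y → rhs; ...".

A->BB, B->BA, C->D, D->DC

  step 4 ⇒ step 5: DCDDCDCDDCDCDBABBBABABABBBABBBABBBABABABBBABB ⇒ DC·D·DC·DC·D·DC·D·DC·DC·D·DC·D·DC·BA·BB·BA·BA·BA·BB·BA·BB·BA·BB·BA·BA·BA·BB·BA·BA·BA·BB·BA·BA·BA·BB·BA·BB·BA·BB·BA·BA·BA·BB·BA·BA
    A ↦ BB
    B ↦ BA
    C ↦ D
    D ↦ DC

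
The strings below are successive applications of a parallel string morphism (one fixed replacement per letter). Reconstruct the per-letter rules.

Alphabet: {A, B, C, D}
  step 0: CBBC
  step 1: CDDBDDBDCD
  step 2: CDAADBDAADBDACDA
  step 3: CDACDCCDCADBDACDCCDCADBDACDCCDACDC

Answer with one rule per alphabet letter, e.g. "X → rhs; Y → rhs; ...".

  step 2 ⇒ step 3: CDAADBDAADBDACDA ⇒ CD·A·CDC·CDC·A·DBD·A·CDC·CDC·A·DBD·A·CDC·CD·A·CDC
    A ↦ CDC
    B ↦ DBD
    C ↦ CD
    D ↦ A

A->CDC, B->DBD, C->CD, D->A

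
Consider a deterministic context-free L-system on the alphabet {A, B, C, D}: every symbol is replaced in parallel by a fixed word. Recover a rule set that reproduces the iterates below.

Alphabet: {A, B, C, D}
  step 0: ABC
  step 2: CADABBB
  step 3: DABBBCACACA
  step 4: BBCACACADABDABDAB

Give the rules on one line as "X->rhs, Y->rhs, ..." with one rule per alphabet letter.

A->B, B->CA, C->DA, D->B

  step 3 ⇒ step 4: DABBBCACACA ⇒ B·B·CA·CA·CA·DA·B·DA·B·DA·B
    A ↦ B
    B ↦ CA
    C ↦ DA
    D ↦ B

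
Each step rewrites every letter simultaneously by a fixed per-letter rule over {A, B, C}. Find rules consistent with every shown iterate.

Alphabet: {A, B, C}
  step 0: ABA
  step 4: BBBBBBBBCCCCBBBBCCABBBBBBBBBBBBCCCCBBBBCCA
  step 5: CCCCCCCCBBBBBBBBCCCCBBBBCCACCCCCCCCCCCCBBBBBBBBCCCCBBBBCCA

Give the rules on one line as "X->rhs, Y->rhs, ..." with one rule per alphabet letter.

A->CCA, B->C, C->BB

  step 4 ⇒ step 5: BBBBBBBBCCCCBBBBCCABBBBBBBBBBBBCCCCBBBBCCA ⇒ C·C·C·C·C·C·C·C·BB·BB·BB·BB·C·C·C·C·BB·BB·CCA·C·C·C·C·C·C·C·C·C·C·C·C·BB·BB·BB·BB·C·C·C·C·BB·BB·CCA
    A ↦ CCA
    B ↦ C
    C ↦ BB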